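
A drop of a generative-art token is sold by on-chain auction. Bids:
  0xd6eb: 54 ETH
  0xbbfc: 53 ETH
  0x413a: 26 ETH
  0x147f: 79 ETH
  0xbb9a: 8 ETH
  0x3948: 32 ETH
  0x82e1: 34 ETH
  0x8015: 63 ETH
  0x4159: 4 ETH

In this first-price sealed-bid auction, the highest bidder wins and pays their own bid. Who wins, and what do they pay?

Sorting bids: 79 (0x147f) > 63 (0x8015) > 54 (0xd6eb) > 53 (0xbbfc) > 34 (0x82e1) > 32 (0x3948) > …
0x147f has the highest bid and pays exactly that: 79 ETH.

0x147f pays 79 ETH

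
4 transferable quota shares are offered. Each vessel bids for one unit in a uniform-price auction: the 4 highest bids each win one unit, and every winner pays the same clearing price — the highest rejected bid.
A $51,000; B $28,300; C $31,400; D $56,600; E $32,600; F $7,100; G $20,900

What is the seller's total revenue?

Total revenue: $113,200

Bids ranked high→low: 56,600 (D), 51,000 (A), 32,600 (E), 31,400 (C), 28,300 (B), 20,900 (G), …
Top 4: D, A, E, C.
Highest unsuccessful bid: $28,300 → clearing price.
Total revenue = 4 × $28,300 = $113,200.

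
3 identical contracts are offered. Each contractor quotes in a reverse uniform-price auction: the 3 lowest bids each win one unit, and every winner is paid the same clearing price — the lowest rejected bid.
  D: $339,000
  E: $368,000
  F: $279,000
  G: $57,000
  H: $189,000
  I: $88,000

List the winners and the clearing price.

G, I, H; each is paid $279,000

Bids ranked low→high: 57,000 (G), 88,000 (I), 189,000 (H), 279,000 (F), 339,000 (D), …
Lowest 3: G, I, H.
Clearing price = lowest rejected bid = $279,000.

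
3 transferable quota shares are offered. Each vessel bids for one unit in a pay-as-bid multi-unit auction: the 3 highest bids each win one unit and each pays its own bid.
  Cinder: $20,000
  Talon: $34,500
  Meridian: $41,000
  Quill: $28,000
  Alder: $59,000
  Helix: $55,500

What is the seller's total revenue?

Ordering the bids: 59,000 (Alder), 55,500 (Helix), 41,000 (Meridian), 34,500 (Talon), 28,000 (Quill), …
Top 3: Alder, Helix, Meridian.
Total revenue = 59,000 + 55,500 + 41,000 = $155,500.

Total revenue: $155,500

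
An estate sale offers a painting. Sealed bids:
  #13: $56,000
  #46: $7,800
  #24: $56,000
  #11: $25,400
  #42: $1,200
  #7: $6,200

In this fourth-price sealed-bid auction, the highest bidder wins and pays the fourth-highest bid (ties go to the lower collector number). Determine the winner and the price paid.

#13 pays $7,800

Sorting bids: 56,000 (#13) > 56,000 (#24) > 25,400 (#11) > 7,800 (#46) > 6,200 (#7) > 1,200 (#42)
#13 and #24 tie at $56,000; tie-break gives it to #13.
#13 is highest; pays the fourth-highest bid, $7,800.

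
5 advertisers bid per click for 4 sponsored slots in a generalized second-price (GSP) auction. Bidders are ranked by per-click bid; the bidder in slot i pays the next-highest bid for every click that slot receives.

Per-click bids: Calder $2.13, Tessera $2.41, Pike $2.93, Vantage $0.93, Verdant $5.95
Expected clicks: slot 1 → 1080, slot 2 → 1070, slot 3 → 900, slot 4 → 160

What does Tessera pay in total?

Tessera pays $1917.00

Ranked by bid: $5.95 (Verdant) > $2.93 (Pike) > $2.41 (Tessera) > $2.13 (Calder) > $0.93 (Vantage)
Tessera holds slot 3 → pays next bid $2.13 × 900 clicks = $1917.00.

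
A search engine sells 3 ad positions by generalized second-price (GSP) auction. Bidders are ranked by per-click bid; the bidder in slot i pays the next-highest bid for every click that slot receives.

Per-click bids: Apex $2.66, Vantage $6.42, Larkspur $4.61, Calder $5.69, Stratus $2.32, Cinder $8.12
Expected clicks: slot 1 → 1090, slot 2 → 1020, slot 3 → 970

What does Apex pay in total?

Sorting advertisers: $8.12 (Cinder) > $6.42 (Vantage) > $5.69 (Calder) > $4.61 (Larkspur) > …
Apex ranks below slot 3 → no slot, pays nothing.

Apex pays $0.00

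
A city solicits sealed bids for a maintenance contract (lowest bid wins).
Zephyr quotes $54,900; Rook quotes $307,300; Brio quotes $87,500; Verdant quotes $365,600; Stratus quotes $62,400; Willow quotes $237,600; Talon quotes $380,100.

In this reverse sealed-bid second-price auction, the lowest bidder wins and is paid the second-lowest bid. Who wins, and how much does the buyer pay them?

Zephyr is paid $62,400

Bids in order: 54,900 (Zephyr) < 62,400 (Stratus) < 87,500 (Brio) < 237,600 (Willow) < 307,300 (Rook) < 365,600 (Verdant) < …
Zephyr wins with the lowest bid; price is set by the runner-up at $62,400.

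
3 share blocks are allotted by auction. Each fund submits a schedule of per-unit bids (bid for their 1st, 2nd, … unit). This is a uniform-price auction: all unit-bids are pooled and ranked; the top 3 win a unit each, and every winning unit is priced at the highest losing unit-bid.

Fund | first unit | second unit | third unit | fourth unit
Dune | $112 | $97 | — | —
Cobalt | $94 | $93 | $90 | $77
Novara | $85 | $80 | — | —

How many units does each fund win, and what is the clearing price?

Merging the schedules and taking the best 3: 112 (Dune-1), 97 (Dune-2), 94 (Cobalt-1)
First bid not allocated: $93.
Allocation: Cobalt 1, Dune 2.

Cobalt 1, Dune 2; clearing price $93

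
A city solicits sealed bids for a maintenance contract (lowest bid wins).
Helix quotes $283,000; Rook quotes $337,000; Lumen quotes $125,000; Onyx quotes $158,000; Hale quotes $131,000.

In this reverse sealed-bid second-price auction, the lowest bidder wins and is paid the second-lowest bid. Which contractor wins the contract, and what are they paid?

Lumen is paid $131,000

Bids in order: 125,000 (Lumen) < 131,000 (Hale) < 158,000 (Onyx) < 283,000 (Helix) < 337,000 (Rook)
Second-price: Lumen is paid Hale's bid of $131,000.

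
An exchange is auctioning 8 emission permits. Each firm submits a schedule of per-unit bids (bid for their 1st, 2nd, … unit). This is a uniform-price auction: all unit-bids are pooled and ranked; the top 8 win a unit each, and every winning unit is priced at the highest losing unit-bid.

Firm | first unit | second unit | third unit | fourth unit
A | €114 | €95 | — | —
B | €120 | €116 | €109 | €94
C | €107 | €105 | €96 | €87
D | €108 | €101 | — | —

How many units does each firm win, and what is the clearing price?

A 1, B 3, C 2, D 2; clearing price €96

All unit-bids, highest first — top 8: 120 (B-1), 116 (B-2), 114 (A-1), 109 (B-3), 108 (D-1), 107 (C-1), 105 (C-2), 101 (D-2)
The (k+1)-th unit-bid is €96.
Allocation: A 1, B 3, C 2, D 2.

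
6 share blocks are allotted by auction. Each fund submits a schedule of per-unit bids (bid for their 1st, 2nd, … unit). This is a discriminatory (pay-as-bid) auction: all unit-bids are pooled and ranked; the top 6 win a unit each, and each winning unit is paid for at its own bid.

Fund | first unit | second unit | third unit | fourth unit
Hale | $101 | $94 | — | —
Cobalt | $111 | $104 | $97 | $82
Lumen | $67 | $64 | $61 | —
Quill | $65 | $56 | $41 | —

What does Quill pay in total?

Quill pays $0

Merging the schedules and taking the best 6: 111 (Cobalt-1), 104 (Cobalt-2), 101 (Hale-1), 97 (Cobalt-3), 94 (Hale-2), 82 (Cobalt-4)
Next rejected bid: $67 (not a price — pay-as-bid).
Quill wins no units.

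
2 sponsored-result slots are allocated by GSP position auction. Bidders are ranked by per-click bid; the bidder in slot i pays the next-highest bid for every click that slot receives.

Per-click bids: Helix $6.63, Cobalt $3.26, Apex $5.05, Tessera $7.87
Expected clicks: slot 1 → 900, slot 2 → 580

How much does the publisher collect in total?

Per-click bids in order: $7.87 (Tessera) > $6.63 (Helix) > $5.05 (Apex) > …
Slot 1: Tessera pays $6.63 × 900 = $5967.00
Slot 2: Helix pays $5.05 × 580 = $2929.00
Total = $8896.00

Total revenue: $8896.00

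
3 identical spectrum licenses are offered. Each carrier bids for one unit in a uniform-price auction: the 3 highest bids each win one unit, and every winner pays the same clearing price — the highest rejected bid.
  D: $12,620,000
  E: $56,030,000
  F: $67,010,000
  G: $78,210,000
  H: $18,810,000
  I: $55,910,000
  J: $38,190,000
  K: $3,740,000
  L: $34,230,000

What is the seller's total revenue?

Total revenue: $167,730,000

Ordering the bids: 78,210,000 (G), 67,010,000 (F), 56,030,000 (E), 55,910,000 (I), 38,190,000 (J), …
Top 3: G, F, E.
Highest unsuccessful bid: $55,910,000 → clearing price.
Total revenue = 3 × $55,910,000 = $167,730,000.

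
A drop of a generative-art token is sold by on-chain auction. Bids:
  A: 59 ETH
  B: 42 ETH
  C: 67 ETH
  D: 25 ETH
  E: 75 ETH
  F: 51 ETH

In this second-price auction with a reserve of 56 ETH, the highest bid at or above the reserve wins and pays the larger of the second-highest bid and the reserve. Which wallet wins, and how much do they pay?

E pays 67 ETH

Second-price auction with a reserve of 56 ETH: the highest bid at or above the reserve wins and pays the larger of the second-highest bid and the reserve.
Sorting bids: 75 (E) > 67 (C) > 59 (A) > 51 (F) > 42 (B) > 25 (D)
E has the top bid at or above the reserve (75 ETH).
Second-highest bid 67 ETH exceeds the reserve 56 ETH → payment 67 ETH.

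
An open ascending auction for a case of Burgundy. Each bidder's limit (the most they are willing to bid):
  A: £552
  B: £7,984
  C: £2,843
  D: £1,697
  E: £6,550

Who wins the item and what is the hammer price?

B wins at £6,550

Limits ranked: 7,984 (B) > 6,550 (E) > 2,843 (C) > 1,697 (D) > 552 (A)
Bidding ends when E exits at £6,550; B takes it.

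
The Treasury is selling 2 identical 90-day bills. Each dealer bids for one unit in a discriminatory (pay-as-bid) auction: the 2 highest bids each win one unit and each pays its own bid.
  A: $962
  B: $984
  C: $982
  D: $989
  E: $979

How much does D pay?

Bids ranked high→low: 989 (D), 984 (B), 982 (C), 979 (E), …
The 2 highest are D, B.
D wins → own bid $989.

D pays $989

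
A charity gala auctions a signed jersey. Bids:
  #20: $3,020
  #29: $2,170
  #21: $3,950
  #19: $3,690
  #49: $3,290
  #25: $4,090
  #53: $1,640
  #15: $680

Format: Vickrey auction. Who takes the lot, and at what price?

Bids in order: 4,090 (#25) > 3,950 (#21) > 3,690 (#19) > 3,290 (#49) > 3,020 (#20) > 2,170 (#29) > …
#25 is highest; pays the second-highest bid, $3,950.

#25 pays $3,950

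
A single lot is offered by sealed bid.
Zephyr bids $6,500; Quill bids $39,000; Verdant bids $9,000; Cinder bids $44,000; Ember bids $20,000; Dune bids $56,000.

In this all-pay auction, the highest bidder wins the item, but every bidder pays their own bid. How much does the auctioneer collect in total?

Total revenue: $174,500

Bids in order: 56,000 (Dune) > 44,000 (Cinder) > 39,000 (Quill) > 20,000 (Ember) > 9,000 (Verdant) > 6,500 (Zephyr)
Dune wins with the top bid; all bids are sunk regardless.
Every bidder forfeits their bid regardless of winning.
Revenue = 6,500 + 39,000 + 9,000 + 44,000 + 20,000 + 56,000 = $174,500.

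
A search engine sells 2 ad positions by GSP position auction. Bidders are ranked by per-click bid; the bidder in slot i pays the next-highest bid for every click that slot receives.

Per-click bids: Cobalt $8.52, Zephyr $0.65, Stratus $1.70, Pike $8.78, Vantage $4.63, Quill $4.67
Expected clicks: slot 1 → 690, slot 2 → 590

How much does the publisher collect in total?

Ranked by bid: $8.78 (Pike) > $8.52 (Cobalt) > $4.67 (Quill) > …
Slot 1: Pike pays $8.52 × 690 = $5878.80
Slot 2: Cobalt pays $4.67 × 590 = $2755.30
Total = $8634.10

Total revenue: $8634.10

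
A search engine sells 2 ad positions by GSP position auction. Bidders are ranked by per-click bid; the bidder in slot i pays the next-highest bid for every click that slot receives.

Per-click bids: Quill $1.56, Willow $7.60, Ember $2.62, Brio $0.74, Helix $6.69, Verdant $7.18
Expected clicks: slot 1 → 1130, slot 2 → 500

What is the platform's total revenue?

Total revenue: $11458.40

Sorting advertisers: $7.60 (Willow) > $7.18 (Verdant) > $6.69 (Helix) > …
Slot 1: Willow pays $7.18 × 1130 = $8113.40
Slot 2: Verdant pays $6.69 × 500 = $3345.00
Total = $11458.40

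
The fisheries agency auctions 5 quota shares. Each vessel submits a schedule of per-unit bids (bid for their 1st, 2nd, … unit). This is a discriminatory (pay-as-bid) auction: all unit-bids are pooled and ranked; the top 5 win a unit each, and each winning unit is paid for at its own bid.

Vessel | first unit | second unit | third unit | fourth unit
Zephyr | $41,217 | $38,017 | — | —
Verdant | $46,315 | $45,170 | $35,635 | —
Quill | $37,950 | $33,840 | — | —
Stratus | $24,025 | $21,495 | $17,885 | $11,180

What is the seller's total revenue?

Total revenue: $208,669

Pooled unit-bids ranked (top 5): 46,315 (Verdant-1), 45,170 (Verdant-2), 41,217 (Zephyr-1), 38,017 (Zephyr-2), 37,950 (Quill-1)
Next rejected bid: $35,635 (not a price — pay-as-bid).
Each winning unit pays its own bid.
Revenue = 46,315 + 45,170 + 41,217 + 38,017 + 37,950 = $208,669.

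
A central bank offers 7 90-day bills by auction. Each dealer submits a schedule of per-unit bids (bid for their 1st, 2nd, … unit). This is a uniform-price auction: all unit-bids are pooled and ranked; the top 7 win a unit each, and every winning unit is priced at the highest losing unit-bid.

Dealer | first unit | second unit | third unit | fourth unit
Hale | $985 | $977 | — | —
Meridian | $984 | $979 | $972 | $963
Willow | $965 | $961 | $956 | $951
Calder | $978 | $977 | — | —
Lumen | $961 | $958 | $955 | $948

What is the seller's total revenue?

Pooled unit-bids ranked (top 7): 985 (Hale-1), 984 (Meridian-1), 979 (Meridian-2), 978 (Calder-1), 977 (Hale-2), 977 (Calder-2), 972 (Meridian-3)
Highest rejected unit-bid = $965.
Allocation: Calder 2, Hale 2, Meridian 3. Every unit priced at $965.
Revenue = 7 × 965 = $6,755.

Total revenue: $6,755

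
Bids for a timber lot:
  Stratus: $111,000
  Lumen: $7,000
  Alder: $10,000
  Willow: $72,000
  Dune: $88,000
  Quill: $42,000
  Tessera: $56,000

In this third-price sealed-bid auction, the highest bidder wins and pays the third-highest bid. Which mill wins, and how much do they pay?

Third-price sealed-bid auction: the highest bidder wins and pays the third-highest bid.
Bids in order: 111,000 (Stratus) > 88,000 (Dune) > 72,000 (Willow) > 56,000 (Tessera) > 42,000 (Quill) > 10,000 (Alder) > …
Stratus wins; payment is bid #3 in the ranking = $72,000.

Stratus pays $72,000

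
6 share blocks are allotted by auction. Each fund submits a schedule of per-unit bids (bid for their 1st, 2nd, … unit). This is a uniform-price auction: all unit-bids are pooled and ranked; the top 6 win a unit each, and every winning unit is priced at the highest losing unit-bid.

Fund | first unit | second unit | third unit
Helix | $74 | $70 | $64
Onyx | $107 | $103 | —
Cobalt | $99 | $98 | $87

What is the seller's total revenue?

Total revenue: $420

Pooled unit-bids ranked (top 6): 107 (Onyx-1), 103 (Onyx-2), 99 (Cobalt-1), 98 (Cobalt-2), 87 (Cobalt-3), 74 (Helix-1)
First bid not allocated: $70.
Allocation: Cobalt 3, Helix 1, Onyx 2. Every unit priced at $70.
Revenue = 6 × 70 = $420.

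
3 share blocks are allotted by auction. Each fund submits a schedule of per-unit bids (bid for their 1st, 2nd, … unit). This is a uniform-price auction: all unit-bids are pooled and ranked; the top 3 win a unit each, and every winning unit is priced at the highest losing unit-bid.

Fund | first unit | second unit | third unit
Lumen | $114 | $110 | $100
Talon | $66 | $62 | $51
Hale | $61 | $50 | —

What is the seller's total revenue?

Total revenue: $198

Pooled unit-bids ranked (top 3): 114 (Lumen-1), 110 (Lumen-2), 100 (Lumen-3)
The (k+1)-th unit-bid is $66.
Allocation: Lumen 3. Every unit priced at $66.
Revenue = 3 × 66 = $198.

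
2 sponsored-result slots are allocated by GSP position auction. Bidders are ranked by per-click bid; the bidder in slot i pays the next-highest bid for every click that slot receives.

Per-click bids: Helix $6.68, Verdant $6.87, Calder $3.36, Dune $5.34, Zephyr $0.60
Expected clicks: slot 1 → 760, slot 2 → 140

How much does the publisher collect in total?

Sorting advertisers: $6.87 (Verdant) > $6.68 (Helix) > $5.34 (Dune) > …
Slot 1: Verdant pays $6.68 × 760 = $5076.80
Slot 2: Helix pays $5.34 × 140 = $747.60
Total = $5824.40

Total revenue: $5824.40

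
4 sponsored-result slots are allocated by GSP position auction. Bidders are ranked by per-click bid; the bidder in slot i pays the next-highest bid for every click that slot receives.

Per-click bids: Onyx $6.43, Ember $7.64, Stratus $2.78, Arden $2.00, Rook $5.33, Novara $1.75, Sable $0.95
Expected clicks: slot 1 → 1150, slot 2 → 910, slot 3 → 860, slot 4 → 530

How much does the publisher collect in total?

Total revenue: $15695.60

Per-click bids in order: $7.64 (Ember) > $6.43 (Onyx) > $5.33 (Rook) > $2.78 (Stratus) > $2.00 (Arden) > …
Slot 1: Ember pays $6.43 × 1150 = $7394.50
Slot 2: Onyx pays $5.33 × 910 = $4850.30
Slot 3: Rook pays $2.78 × 860 = $2390.80
Slot 4: Stratus pays $2.00 × 530 = $1060.00
Total = $15695.60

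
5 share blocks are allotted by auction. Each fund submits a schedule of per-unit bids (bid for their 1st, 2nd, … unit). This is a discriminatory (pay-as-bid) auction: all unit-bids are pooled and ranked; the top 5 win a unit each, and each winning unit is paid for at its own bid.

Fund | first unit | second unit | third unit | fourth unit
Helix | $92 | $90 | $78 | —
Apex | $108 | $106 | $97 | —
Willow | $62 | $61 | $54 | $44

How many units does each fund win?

All unit-bids, highest first — top 5: 108 (Apex-1), 106 (Apex-2), 97 (Apex-3), 92 (Helix-1), 90 (Helix-2)
Next rejected bid: $78 (not a price — pay-as-bid).
Allocation: Apex 3, Helix 2.

Apex 3, Helix 2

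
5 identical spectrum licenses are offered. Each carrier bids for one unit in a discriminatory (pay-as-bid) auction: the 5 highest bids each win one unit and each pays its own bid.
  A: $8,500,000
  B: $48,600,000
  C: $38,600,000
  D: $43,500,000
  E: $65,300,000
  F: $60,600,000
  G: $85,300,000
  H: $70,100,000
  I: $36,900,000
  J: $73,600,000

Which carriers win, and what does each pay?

Sorting: 85,300,000 (G), 73,600,000 (J), 70,100,000 (H), 65,300,000 (E), 60,600,000 (F), 48,600,000 (B), 43,500,000 (D), …
The 5 highest are G, J, H, E, F.
Each winner pays its own bid: G $85,300,000, J $73,600,000, H $70,100,000, E $65,300,000, F $60,600,000.

G $85,300,000, J $73,600,000, H $70,100,000, E $65,300,000, F $60,600,000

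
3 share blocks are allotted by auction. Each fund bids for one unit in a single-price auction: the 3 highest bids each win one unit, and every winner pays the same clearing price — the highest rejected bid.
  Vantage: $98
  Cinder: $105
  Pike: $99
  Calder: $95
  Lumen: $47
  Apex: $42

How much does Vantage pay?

Ordering the bids: 105 (Cinder), 99 (Pike), 98 (Vantage), 95 (Calder), 47 (Lumen), …
The 3 highest are Cinder, Pike, Vantage.
Clearing price = highest rejected bid = $95.
Vantage wins → pays $95.

Vantage pays $95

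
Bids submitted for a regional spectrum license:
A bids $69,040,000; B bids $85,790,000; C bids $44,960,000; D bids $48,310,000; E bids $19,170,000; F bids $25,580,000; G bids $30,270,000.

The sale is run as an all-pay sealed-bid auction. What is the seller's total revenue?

Total revenue: $323,120,000

Bids in order: 85,790,000 (B) > 69,040,000 (A) > 48,310,000 (D) > 44,960,000 (C) > 30,270,000 (G) > 25,580,000 (F) > …
Every bidder forfeits their bid regardless of winning.
Revenue = 69,040,000 + 85,790,000 + 44,960,000 + 48,310,000 + 19,170,000 + 25,580,000 + 30,270,000 = $323,120,000.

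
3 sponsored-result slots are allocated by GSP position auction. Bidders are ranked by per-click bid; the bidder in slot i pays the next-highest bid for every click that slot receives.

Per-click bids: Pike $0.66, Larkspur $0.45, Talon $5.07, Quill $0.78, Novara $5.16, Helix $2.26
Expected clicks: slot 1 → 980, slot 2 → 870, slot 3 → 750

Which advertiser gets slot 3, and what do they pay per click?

Helix; $0.78 per click

Ranked by bid: $5.16 (Novara) > $5.07 (Talon) > $2.26 (Helix) > $0.78 (Quill) > …
Slot 3 goes to the third-ranked bidder, Helix, who pays the next bid down: $0.78/click.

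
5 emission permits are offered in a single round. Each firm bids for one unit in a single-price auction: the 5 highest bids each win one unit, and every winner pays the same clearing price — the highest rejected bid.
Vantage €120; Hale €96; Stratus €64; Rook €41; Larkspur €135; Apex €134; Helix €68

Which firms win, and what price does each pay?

Ordering the bids: 135 (Larkspur), 134 (Apex), 120 (Vantage), 96 (Hale), 68 (Helix), 64 (Stratus), 41 (Rook)
Winners (5 units): Larkspur, Apex, Vantage, Hale, Helix.
Clearing price = highest rejected bid = €64.

Larkspur, Apex, Vantage, Hale, Helix; each pays €64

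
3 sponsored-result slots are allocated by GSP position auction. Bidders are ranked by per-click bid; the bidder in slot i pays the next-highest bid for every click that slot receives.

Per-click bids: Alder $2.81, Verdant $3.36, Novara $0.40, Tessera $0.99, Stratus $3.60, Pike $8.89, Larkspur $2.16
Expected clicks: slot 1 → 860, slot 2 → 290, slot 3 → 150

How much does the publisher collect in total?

Total revenue: $4491.90

Ranked by bid: $8.89 (Pike) > $3.60 (Stratus) > $3.36 (Verdant) > $2.81 (Alder) > …
Slot 1: Pike pays $3.60 × 860 = $3096.00
Slot 2: Stratus pays $3.36 × 290 = $974.40
Slot 3: Verdant pays $2.81 × 150 = $421.50
Total = $4491.90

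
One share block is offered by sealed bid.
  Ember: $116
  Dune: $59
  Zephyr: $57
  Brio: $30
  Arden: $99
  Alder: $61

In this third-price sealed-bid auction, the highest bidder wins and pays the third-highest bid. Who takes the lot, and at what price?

Ember pays $61

Third-price sealed-bid auction: the highest bidder wins and pays the third-highest bid.
Bids in order: 116 (Ember) > 99 (Arden) > 61 (Alder) > 59 (Dune) > 57 (Zephyr) > 30 (Brio)
Ember wins; payment is bid #3 in the ranking = $61.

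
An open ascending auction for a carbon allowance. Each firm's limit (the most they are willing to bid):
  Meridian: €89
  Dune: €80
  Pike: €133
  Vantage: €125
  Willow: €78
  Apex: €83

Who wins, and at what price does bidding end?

Sorting limits: 133 (Pike) > 125 (Vantage) > 89 (Meridian) > 83 (Apex) > 80 (Dune) > 78 (Willow)
Vantage is the last rival to drop out, at €125; Pike remains and wins at that price.

Pike wins at €125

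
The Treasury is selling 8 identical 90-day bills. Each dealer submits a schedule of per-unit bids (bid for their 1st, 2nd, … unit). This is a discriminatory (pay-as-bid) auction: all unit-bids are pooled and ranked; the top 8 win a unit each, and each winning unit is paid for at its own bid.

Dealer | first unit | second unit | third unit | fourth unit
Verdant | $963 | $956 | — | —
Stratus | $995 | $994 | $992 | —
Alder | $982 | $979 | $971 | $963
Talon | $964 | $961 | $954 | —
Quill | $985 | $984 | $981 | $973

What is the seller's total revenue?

Merging the schedules and taking the best 8: 995 (Stratus-1), 994 (Stratus-2), 992 (Stratus-3), 985 (Quill-1), 984 (Quill-2), 982 (Alder-1), 981 (Quill-3), 979 (Alder-2)
Next rejected bid: $973 (not a price — pay-as-bid).
Each winning unit pays its own bid.
Revenue = 995 + 994 + 992 + 985 + 984 + 982 + 981 + 979 = $7,892.

Total revenue: $7,892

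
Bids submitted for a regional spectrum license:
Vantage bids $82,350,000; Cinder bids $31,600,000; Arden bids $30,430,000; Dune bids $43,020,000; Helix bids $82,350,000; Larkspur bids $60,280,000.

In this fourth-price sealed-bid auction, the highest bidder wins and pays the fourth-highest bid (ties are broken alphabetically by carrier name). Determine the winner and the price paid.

Bids ranked: 82,350,000 (Helix) > 82,350,000 (Vantage) > 60,280,000 (Larkspur) > 43,020,000 (Dune) > 31,600,000 (Cinder) > 30,430,000 (Arden)
Helix and Vantage tie at $82,350,000; tie-break gives it to Helix.
Helix wins; payment is bid #4 in the ranking = $43,020,000.

Helix pays $43,020,000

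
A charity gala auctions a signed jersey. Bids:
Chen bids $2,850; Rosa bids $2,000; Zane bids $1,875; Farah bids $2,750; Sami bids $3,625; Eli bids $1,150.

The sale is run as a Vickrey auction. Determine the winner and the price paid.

Sami pays $2,850

Bids in order: 3,625 (Sami) > 2,850 (Chen) > 2,750 (Farah) > 2,000 (Rosa) > 1,875 (Zane) > 1,150 (Eli)
Second-price: Sami pays Chen's bid of $2,850.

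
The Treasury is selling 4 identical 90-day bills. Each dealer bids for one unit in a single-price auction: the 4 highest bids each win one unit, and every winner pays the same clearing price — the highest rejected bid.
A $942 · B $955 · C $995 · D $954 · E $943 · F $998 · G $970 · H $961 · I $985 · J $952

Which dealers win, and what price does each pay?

Bids ranked high→low: 998 (F), 995 (C), 985 (I), 970 (G), 961 (H), 955 (B), …
Top 4: F, C, I, G.
First losing bid is H's $961, which sets the uniform price.

F, C, I, G; each pays $961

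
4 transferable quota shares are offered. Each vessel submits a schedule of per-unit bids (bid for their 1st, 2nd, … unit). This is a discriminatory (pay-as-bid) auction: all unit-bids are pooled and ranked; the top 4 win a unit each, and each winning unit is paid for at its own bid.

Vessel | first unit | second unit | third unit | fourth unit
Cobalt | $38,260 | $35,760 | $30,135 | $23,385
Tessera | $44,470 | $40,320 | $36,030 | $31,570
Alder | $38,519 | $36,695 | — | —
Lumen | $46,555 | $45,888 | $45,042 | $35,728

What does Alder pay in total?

All unit-bids, highest first — top 4: 46,555 (Lumen-1), 45,888 (Lumen-2), 45,042 (Lumen-3), 44,470 (Tessera-1)
Next rejected bid: $40,320 (not a price — pay-as-bid).
Alder wins no units.

Alder pays $0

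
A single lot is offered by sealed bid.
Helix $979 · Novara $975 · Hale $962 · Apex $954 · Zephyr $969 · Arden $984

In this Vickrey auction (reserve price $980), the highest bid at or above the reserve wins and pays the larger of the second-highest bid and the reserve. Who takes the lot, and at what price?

Vickrey auction (reserve price $980): the highest bid at or above the reserve wins and pays the larger of the second-highest bid and the reserve.
Bids in order: 984 (Arden) > 979 (Helix) > 975 (Novara) > 969 (Zephyr) > 962 (Hale) > 954 (Apex)
Highest eligible bid: Arden at $984.
Second-highest bid $979 is below the reserve $980, so the reserve binds → payment $980.

Arden pays $980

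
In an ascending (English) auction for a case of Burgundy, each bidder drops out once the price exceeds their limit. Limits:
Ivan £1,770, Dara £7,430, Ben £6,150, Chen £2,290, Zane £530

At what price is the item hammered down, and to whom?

Dara wins at £6,150

Ascending (English) auction: the price rises until one bidder remains; the winner pays the price at which the last rival dropped out.
Sorting limits: 7,430 (Dara) > 6,150 (Ben) > 2,290 (Chen) > 1,770 (Ivan) > 530 (Zane)
Once the price passes £6,150, only Dara is left; the hammer falls at Ben's limit of £6,150.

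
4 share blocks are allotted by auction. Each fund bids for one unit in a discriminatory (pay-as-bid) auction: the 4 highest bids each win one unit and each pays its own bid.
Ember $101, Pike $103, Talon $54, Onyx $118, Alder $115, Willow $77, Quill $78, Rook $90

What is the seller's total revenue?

Sorting: 118 (Onyx), 115 (Alder), 103 (Pike), 101 (Ember), 90 (Rook), 78 (Quill), …
The 4 highest are Onyx, Alder, Pike, Ember.
Total revenue = 118 + 115 + 103 + 101 = $437.

Total revenue: $437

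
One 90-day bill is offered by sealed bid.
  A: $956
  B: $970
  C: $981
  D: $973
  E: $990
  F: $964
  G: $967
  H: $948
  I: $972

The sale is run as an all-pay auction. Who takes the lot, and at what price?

E pays $990

Bids in order: 990 (E) > 981 (C) > 973 (D) > 972 (I) > 970 (B) > 967 (G) > …
E is highest and takes the item; every bidder forfeits their bid.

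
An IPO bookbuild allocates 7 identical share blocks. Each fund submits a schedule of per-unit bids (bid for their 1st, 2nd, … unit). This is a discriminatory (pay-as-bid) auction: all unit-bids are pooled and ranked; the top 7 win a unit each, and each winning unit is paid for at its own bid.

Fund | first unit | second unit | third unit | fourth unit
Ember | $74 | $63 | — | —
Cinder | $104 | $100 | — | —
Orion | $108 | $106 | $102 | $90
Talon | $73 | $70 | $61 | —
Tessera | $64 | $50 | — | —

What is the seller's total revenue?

Total revenue: $684

Pooled unit-bids ranked (top 7): 108 (Orion-1), 106 (Orion-2), 104 (Cinder-1), 102 (Orion-3), 100 (Cinder-2), 90 (Orion-4), 74 (Ember-1)
Next rejected bid: $73 (not a price — pay-as-bid).
Each winning unit pays its own bid.
Revenue = 108 + 106 + 104 + 102 + 100 + 90 + 74 = $684.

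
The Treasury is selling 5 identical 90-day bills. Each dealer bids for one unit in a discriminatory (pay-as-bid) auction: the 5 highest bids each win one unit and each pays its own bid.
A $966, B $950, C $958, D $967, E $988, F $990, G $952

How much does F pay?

Ordering the bids: 990 (F), 988 (E), 967 (D), 966 (A), 958 (C), 952 (G), 950 (B)
The 5 highest are F, E, D, A, C.
F wins → own bid $990.

F pays $990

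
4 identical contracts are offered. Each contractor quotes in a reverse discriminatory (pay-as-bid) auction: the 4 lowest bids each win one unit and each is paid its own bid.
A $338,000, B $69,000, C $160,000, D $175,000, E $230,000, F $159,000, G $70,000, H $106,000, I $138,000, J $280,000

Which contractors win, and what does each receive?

Bids ranked low→high: 69,000 (B), 70,000 (G), 106,000 (H), 138,000 (I), 159,000 (F), 160,000 (C), …
Lowest 4: B, G, H, I.
Each winner is paid its own bid: B $69,000, G $70,000, H $106,000, I $138,000.

B $69,000, G $70,000, H $106,000, I $138,000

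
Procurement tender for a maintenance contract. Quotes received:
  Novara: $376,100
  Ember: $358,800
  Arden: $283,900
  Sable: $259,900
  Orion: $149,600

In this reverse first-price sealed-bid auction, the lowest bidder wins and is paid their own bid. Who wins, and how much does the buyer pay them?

Bids ranked: 149,600 (Orion) < 259,900 (Sable) < 283,900 (Arden) < 358,800 (Ember) < 376,100 (Novara)
Orion has the lowest bid and is paid exactly that: $149,600.

Orion is paid $149,600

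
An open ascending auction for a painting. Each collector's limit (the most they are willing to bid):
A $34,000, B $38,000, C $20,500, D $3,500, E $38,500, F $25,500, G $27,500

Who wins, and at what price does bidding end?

E wins at $38,000

Sorting limits: 38,500 (E) > 38,000 (B) > 34,000 (A) > 27,500 (G) > 25,500 (F) > 20,500 (C) > …
Bidding ends when B exits at $38,000; E takes it.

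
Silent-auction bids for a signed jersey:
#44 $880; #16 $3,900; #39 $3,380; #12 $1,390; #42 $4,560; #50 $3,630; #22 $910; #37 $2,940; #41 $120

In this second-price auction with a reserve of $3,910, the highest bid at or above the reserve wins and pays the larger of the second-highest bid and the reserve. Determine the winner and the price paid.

Sorting bids: 4,560 (#42) > 3,900 (#16) > 3,630 (#50) > 3,380 (#39) > 2,940 (#37) > 1,390 (#12) > …
#42 has the top bid at or above the reserve ($4,560).
max(second-highest $3,900, reserve $3,910) = $3,910.

#42 pays $3,910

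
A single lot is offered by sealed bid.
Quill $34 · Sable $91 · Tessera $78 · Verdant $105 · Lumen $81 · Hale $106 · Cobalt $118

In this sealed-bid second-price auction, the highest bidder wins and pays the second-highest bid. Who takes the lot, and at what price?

Bids ranked: 118 (Cobalt) > 106 (Hale) > 105 (Verdant) > 91 (Sable) > 81 (Lumen) > 78 (Tessera) > …
Cobalt wins with the highest bid; price is set by the runner-up at $106.

Cobalt pays $106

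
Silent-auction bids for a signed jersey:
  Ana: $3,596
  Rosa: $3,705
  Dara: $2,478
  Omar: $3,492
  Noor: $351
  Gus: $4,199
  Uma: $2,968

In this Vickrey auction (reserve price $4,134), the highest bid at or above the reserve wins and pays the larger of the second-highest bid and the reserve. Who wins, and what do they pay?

Vickrey auction (reserve price $4,134): the highest bid at or above the reserve wins and pays the larger of the second-highest bid and the reserve.
Bids in order: 4,199 (Gus) > 3,705 (Rosa) > 3,596 (Ana) > 3,492 (Omar) > 2,968 (Uma) > 2,478 (Dara) > …
Gus has the top bid at or above the reserve ($4,199).
Second-highest bid $3,705 is below the reserve $4,134, so the reserve binds → payment $4,134.

Gus pays $4,134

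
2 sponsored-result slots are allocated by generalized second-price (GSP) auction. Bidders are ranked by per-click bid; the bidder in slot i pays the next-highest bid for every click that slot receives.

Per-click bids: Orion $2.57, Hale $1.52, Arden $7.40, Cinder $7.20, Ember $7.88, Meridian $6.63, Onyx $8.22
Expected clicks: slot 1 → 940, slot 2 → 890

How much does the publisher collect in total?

Ranked by bid: $8.22 (Onyx) > $7.88 (Ember) > $7.40 (Arden) > …
Slot 1: Onyx pays $7.88 × 940 = $7407.20
Slot 2: Ember pays $7.40 × 890 = $6586.00
Total = $13993.20

Total revenue: $13993.20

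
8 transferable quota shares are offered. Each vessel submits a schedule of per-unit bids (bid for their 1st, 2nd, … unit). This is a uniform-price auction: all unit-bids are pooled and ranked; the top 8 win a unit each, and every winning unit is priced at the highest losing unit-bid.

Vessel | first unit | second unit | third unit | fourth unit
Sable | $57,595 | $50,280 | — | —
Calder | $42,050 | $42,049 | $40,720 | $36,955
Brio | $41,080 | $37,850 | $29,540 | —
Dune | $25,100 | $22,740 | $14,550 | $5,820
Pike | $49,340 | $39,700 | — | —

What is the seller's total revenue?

All unit-bids, highest first — top 8: 57,595 (Sable-1), 50,280 (Sable-2), 49,340 (Pike-1), 42,050 (Calder-1), 42,049 (Calder-2), 41,080 (Brio-1), 40,720 (Calder-3), 39,700 (Pike-2)
Highest rejected unit-bid = $37,850.
Allocation: Brio 1, Calder 3, Pike 2, Sable 2. Every unit priced at $37,850.
Revenue = 8 × 37,850 = $302,800.

Total revenue: $302,800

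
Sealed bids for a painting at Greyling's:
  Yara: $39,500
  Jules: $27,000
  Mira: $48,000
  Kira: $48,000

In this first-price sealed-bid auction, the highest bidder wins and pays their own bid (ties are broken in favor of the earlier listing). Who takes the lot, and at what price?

Mira pays $48,000

Rule: the highest bidder wins and pays their own bid.
Bids ranked: 48,000 (Mira) > 48,000 (Kira) > 39,500 (Yara) > 27,000 (Jules)
Tie at $48,000 → Mira wins by tie-break.
First-price: Mira pays what they bid, $48,000.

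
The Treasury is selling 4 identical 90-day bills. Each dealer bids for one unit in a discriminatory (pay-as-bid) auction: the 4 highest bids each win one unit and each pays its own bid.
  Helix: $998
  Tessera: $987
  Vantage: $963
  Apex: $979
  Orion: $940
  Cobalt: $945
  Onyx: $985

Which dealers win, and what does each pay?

Helix $998, Tessera $987, Onyx $985, Apex $979

Sorting: 998 (Helix), 987 (Tessera), 985 (Onyx), 979 (Apex), 963 (Vantage), 945 (Cobalt), …
Winners (4 units): Helix, Tessera, Onyx, Apex.
Each winner pays its own bid: Helix $998, Tessera $987, Onyx $985, Apex $979.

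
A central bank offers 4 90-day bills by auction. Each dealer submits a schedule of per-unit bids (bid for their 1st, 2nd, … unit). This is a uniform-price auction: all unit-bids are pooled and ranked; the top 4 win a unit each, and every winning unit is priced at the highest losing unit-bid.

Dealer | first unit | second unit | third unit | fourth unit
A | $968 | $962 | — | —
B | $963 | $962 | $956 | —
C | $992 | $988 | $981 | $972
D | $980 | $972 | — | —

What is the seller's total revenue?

All unit-bids, highest first — top 4: 992 (C-1), 988 (C-2), 981 (C-3), 980 (D-1)
Highest rejected unit-bid = $972.
Allocation: C 3, D 1. Every unit priced at $972.
Revenue = 4 × 972 = $3,888.

Total revenue: $3,888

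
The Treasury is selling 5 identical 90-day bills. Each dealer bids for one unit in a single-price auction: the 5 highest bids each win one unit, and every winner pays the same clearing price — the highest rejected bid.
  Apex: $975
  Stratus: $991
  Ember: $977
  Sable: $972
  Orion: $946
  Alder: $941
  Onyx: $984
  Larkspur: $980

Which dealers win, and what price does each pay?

Stratus, Onyx, Larkspur, Ember, Apex; each pays $972

Bids ranked high→low: 991 (Stratus), 984 (Onyx), 980 (Larkspur), 977 (Ember), 975 (Apex), 972 (Sable), 946 (Orion), …
The 5 highest are Stratus, Onyx, Larkspur, Ember, Apex.
Clearing price = highest rejected bid = $972.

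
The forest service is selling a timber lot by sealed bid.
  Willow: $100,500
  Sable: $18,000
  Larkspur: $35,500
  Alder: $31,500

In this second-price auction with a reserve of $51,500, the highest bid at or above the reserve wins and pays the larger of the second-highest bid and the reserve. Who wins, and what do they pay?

Rule: the highest bid at or above the reserve wins and pays the larger of the second-highest bid and the reserve.
Bids in order: 100,500 (Willow) > 35,500 (Larkspur) > 31,500 (Alder) > 18,000 (Sable)
Willow has the top bid at or above the reserve ($100,500).
Second-highest bid $35,500 is below the reserve $51,500, so the reserve binds → payment $51,500.

Willow pays $51,500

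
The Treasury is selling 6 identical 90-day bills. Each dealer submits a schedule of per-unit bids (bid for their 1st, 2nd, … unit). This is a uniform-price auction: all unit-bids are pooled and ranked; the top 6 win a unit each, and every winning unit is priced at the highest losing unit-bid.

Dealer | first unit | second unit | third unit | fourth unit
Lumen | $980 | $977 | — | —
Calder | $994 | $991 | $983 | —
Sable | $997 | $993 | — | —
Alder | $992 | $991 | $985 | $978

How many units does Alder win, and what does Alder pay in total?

Merging the schedules and taking the best 6: 997 (Sable-1), 994 (Calder-1), 993 (Sable-2), 992 (Alder-1), 991 (Calder-2), 991 (Alder-2)
First bid not allocated: $985.
Alder wins 2 unit(s) at $985 each.

Alder: 2 units, pays $1,970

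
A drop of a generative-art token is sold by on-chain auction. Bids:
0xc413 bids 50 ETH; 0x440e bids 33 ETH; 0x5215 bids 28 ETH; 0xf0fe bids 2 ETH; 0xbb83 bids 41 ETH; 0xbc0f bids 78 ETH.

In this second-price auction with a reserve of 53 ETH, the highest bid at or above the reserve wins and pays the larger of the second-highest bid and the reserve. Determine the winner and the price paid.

Rule: the highest bid at or above the reserve wins and pays the larger of the second-highest bid and the reserve.
Bids ranked: 78 (0xbc0f) > 50 (0xc413) > 41 (0xbb83) > 33 (0x440e) > 28 (0x5215) > 2 (0xf0fe)
0xbc0f has the top bid at or above the reserve (78 ETH).
max(second-highest 50 ETH, reserve 53 ETH) = 53 ETH.

0xbc0f pays 53 ETH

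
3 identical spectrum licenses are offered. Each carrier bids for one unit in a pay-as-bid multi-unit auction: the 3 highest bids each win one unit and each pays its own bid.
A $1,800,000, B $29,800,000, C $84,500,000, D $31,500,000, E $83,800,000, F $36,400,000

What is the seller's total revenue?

Total revenue: $204,700,000

Ordering the bids: 84,500,000 (C), 83,800,000 (E), 36,400,000 (F), 31,500,000 (D), 29,800,000 (B), …
Top 3: C, E, F.
Total revenue = 84,500,000 + 83,800,000 + 36,400,000 = $204,700,000.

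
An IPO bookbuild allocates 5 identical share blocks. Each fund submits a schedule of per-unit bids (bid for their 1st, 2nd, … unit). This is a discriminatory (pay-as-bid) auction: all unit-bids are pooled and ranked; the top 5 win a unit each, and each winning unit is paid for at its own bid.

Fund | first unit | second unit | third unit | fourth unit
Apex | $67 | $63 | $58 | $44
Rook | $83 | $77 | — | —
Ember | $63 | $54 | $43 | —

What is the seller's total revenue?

Total revenue: $353

Pooled unit-bids ranked (top 5): 83 (Rook-1), 77 (Rook-2), 67 (Apex-1), 63 (Apex-2), 63 (Ember-1)
Next rejected bid: $58 (not a price — pay-as-bid).
Each winning unit pays its own bid.
Revenue = 83 + 77 + 67 + 63 + 63 = $353.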